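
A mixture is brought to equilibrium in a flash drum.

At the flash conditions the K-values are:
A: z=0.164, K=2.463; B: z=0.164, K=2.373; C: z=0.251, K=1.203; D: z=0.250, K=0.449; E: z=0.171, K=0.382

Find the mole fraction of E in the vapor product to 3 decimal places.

y_E = 0.091

Rachford–Rice: g(β) = Σ zᵢ(Kᵢ−1)/(1+β(Kᵢ−1)) = 0.
g(0) = ΣzᵢKᵢ − 1 = 0.273 and g(1) = 1 − Σzᵢ/Kᵢ = -0.349, so a root lies in (0, 1).
Newton–Raphson from β = 0.5:
  β = 0.500: g = -0.0247, g' = -0.516 → β = 0.452
Converged at β = 0.452.
Compositions from xᵢ = zᵢ/(1+β(Kᵢ−1)), yᵢ = Kᵢxᵢ:
  A: x = 0.099, y = 0.243
  B: x = 0.101, y = 0.240
  C: x = 0.230, y = 0.277
  D: x = 0.333, y = 0.149
  E: x = 0.237, y = 0.091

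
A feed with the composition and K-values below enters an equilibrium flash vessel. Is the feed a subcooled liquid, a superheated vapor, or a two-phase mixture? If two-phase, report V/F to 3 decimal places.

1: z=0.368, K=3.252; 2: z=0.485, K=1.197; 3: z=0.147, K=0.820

ΣzᵢKᵢ = 1.898; Σzᵢ/Kᵢ = 0.698.
Since Σzᵢ/Kᵢ < 1 the mixture is above its dew point — single vapor phase.

superheated vapor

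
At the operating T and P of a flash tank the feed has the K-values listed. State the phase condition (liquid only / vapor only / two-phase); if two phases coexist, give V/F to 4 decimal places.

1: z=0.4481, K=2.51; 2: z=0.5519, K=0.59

two-phase, V/F = 0.7274

ΣzᵢKᵢ = 1.4504; Σzᵢ/Kᵢ = 1.1139.
Both exceed 1, so a two-phase solution exists.
Rachford–Rice: g(ψ) = Σ zᵢ(Kᵢ−1)/(1+ψ(Kᵢ−1)) = 0.
Newton–Raphson from ψ = 0.31:
  ψ = 0.3100: g = 0.20166, g' = -0.5958 → ψ = 0.6485
  ψ = 0.6485: g = 0.03364, g' = -0.4330 → ψ = 0.7262
  ψ = 0.7262: g = 0.00053, g' = -0.4206 → ψ = 0.7274
Converged at ψ = 0.7274.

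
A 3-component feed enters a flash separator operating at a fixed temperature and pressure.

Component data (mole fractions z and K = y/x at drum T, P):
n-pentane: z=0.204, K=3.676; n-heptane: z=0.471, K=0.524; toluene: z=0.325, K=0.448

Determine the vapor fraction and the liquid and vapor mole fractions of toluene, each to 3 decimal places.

ψ = 0.105, x_toluene = 0.345, y_toluene = 0.155

Rachford–Rice: g(ψ) = Σ zᵢ(Kᵢ−1)/(1+ψ(Kᵢ−1)) = 0.
g(0) = ΣzᵢKᵢ − 1 = 0.142 and g(1) = 1 − Σzᵢ/Kᵢ = -0.680, so a root lies in (0, 1).
Newton–Raphson from ψ = 0.42:
  ψ = 0.420: g = -0.2567, g' = -0.658 → ψ = 0.030
  ψ = 0.030: g = 0.0954, g' = -1.464 → ψ = 0.095
  ψ = 0.095: g = 0.0109, g' = -1.155 → ψ = 0.105
Converged at ψ = 0.105.
Compositions from xᵢ = zᵢ/(1+ψ(Kᵢ−1)), yᵢ = Kᵢxᵢ:
  n-pentane: x = 0.159, y = 0.586
  n-heptane: x = 0.496, y = 0.260
  toluene: x = 0.345, y = 0.155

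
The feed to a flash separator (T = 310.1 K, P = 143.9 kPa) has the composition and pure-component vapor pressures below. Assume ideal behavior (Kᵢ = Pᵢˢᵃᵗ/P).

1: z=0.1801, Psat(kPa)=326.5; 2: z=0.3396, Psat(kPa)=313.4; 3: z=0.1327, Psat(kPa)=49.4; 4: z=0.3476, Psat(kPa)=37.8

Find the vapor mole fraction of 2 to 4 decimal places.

Raoult's law: Kᵢ = Pᵢˢᵃᵗ/P = Pᵢˢᵃᵗ/143.9.
  K_1 = 326.5/143.9 = 2.268937, K_2 = 313.4/143.9 = 2.177901, K_3 = 49.4/143.9 = 0.343294, K_4 = 37.8/143.9 = 0.262682
Material balance + equilibrium reduce to Σ zᵢ(Kᵢ−1)/(1+β(Kᵢ−1)) = 0.
Feasibility: ΣzᵢKᵢ = 1.2851, Σzᵢ/Kᵢ = 1.9451 — both > 1, two phases present.
Newton–Raphson from β = 0.32:
  β = 0.3200: g = 0.00728, g' = -0.8106 → β = 0.3290
Converged at β = 0.3290.
Compositions from xᵢ = zᵢ/(1+β(Kᵢ−1)), yᵢ = Kᵢxᵢ:
  1: x = 0.1271, y = 0.2883
  2: x = 0.2448, y = 0.5331
  3: x = 0.1693, y = 0.0581
  4: x = 0.4589, y = 0.1205

y_2 = 0.5331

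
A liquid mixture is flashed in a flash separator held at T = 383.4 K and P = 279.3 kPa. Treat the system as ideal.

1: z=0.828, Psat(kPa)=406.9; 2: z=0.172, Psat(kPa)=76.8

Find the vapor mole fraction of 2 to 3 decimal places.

y_2 = 0.106

Raoult's law: Kᵢ = Pᵢˢᵃᵗ/P = Pᵢˢᵃᵗ/279.3.
  K_1 = 406.9/279.3 = 1.45686, K_2 = 76.8/279.3 = 0.27497
Let β = V/F and solve Σ zᵢ(Kᵢ−1)/(1+β(Kᵢ−1)) = 0.
Check two-phase: ΣzᵢKᵢ = 1.254 > 1 and Σzᵢ/Kᵢ = 1.194 > 1, so g(0) = 0.254 > 0 and g(1) = -0.194 < 0.
Iterate (Newton) starting at β = 0.65:
  β = 0.650: g = 0.0558, g' = -0.426 → β = 0.781
  β = 0.781: g = -0.0087, g' = -0.574 → β = 0.766
Converged at β = 0.766.
Compositions from xᵢ = zᵢ/(1+β(Kᵢ−1)), yᵢ = Kᵢxᵢ:
  1: x = 0.613, y = 0.894
  2: x = 0.387, y = 0.106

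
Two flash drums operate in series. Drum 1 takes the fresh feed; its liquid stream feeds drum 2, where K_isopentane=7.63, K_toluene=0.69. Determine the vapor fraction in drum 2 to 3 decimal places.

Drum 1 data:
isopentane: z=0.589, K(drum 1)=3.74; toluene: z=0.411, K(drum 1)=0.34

V/F (drum 2) = 0.505

Drum 1:
Binary case is linear: z₁(K₁−1)(1+ψ₁(K₂−1)) + z₂(K₂−1)(1+ψ₁(K₁−1)) = 0
⇒ ψ₁ = [z₁(K₁−1)+z₂(K₂−1)] / [−(K₁−1)(K₂−1)] = 1.3426/1.8084 = 0.742
Drum-1 compositions:
  isopentane: x = 0.194, y = 0.726
  toluene: x = 0.806, y = 0.274
Drum-2 feed = drum-1 liquid: z₂ = (0.1941, 0.8059).
Drum 2:
Let ψ₂ = V/F and solve Σ zᵢ(Kᵢ−1)/(1+ψ₂(Kᵢ−1)) = 0.
g(0) = ΣzᵢKᵢ − 1 = 1.037 and g(1) = 1 − Σzᵢ/Kᵢ = -0.193, so a root lies in (0, 1).
Newton–Raphson from ψ₂ = 0.5:
  ψ₂ = 0.500: g = 0.0026, g' = -0.567 → ψ₂ = 0.505
Converged at ψ₂ = 0.505.
  isopentane: x = 0.045, y = 0.341
  toluene: x = 0.955, y = 0.659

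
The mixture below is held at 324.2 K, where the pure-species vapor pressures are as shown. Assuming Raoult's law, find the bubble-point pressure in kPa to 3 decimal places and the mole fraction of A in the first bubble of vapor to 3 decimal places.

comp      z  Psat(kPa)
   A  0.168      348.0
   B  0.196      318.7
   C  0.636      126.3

At the bubble point ψ → 0, so ΣzᵢKᵢ = 1 with Kᵢ = Pᵢˢᵃᵗ/P ⇒ P = ΣzᵢPᵢˢᵃᵗ.
P = 0.168·348.0 + 0.196·318.7 + 0.636·126.3 = 201.256 kPa
yᵢ = zᵢPᵢˢᵃᵗ/P ⇒ y_A = 0.168·348.0/201.256 = 0.290

Pbub = 201.256 kPa, y_A = 0.290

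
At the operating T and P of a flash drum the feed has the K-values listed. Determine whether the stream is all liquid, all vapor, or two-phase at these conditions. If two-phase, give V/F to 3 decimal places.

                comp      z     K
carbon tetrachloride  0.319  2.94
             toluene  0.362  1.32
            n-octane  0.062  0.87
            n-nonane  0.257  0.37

ΣzᵢKᵢ = 1.565; Σzᵢ/Kᵢ = 1.149.
Both exceed 1, so a two-phase solution exists.
Material balance + equilibrium reduce to Σ zᵢ(Kᵢ−1)/(1+ψ(Kᵢ−1)) = 0.
Newton iteration, ψ⁰ = 0.5:
  ψ = 0.500: g = 0.1690, g' = -0.555 → ψ = 0.804
  ψ = 0.804: g = -0.0034, g' = -0.627 → ψ = 0.799
Converged at ψ = 0.799.

two-phase, V/F = 0.799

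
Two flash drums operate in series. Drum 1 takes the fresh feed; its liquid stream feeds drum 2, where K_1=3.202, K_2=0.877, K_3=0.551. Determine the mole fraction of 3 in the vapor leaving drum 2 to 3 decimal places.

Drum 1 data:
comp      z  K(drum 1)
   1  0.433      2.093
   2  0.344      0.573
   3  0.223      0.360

Drum 1:
Material balance + equilibrium reduce to Σ zᵢ(Kᵢ−1)/(1+ψ₁(Kᵢ−1)) = 0.
g(0) = ΣzᵢKᵢ − 1 = 0.184 and g(1) = 1 − Σzᵢ/Kᵢ = -0.427, so a root lies in (0, 1).
Newton iteration, ψ₁⁰ = 0.5:
  ψ₁ = 0.500: g = -0.0906, g' = -0.515 → ψ₁ = 0.324
  ψ₁ = 0.324: g = -0.0011, g' = -0.512 → ψ₁ = 0.322
Converged at ψ₁ = 0.322.
Drum-1 compositions:
  1: x = 0.320, y = 0.670
  2: x = 0.399, y = 0.229
  3: x = 0.281, y = 0.101
Drum-2 feed = drum-1 liquid: z₂ = (0.3203, 0.3988, 0.2809).
Drum 2:
Rachford–Rice: g(ψ₂) = Σ zᵢ(Kᵢ−1)/(1+ψ₂(Kᵢ−1)) = 0.
Feasibility: ΣzᵢKᵢ = 1.530, Σzᵢ/Kᵢ = 1.065 — both > 1, two phases present.
Iterate (Newton) starting at ψ₂ = 0.6:
  ψ₂ = 0.600: g = 0.0782, g' = -0.401 → ψ₂ = 0.795
  ψ₂ = 0.795: g = 0.0059, g' = -0.350 → ψ₂ = 0.812
Converged at ψ₂ = 0.812.
  1: x = 0.115, y = 0.368
  2: x = 0.443, y = 0.389
  3: x = 0.442, y = 0.244

y_3 (drum 2) = 0.244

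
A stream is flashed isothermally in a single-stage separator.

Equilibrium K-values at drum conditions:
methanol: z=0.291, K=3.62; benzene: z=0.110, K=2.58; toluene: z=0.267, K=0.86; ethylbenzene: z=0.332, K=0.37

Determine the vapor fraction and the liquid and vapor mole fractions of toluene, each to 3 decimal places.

Material balance + equilibrium reduce to Σ zᵢ(Kᵢ−1)/(1+ψ(Kᵢ−1)) = 0.
Feasibility: ΣzᵢKᵢ = 1.690, Σzᵢ/Kᵢ = 1.331 — both > 1, two phases present.
Iterate (Newton) starting at ψ = 0.41:
  ψ = 0.410: g = 0.1514, g' = -0.811 → ψ = 0.597
  ψ = 0.597: g = 0.0109, g' = -0.721 → ψ = 0.612
Converged at ψ = 0.612.
Compositions from xᵢ = zᵢ/(1+ψ(Kᵢ−1)), yᵢ = Kᵢxᵢ:
  methanol: x = 0.112, y = 0.405
  benzene: x = 0.056, y = 0.144
  toluene: x = 0.292, y = 0.251
  ethylbenzene: x = 0.540, y = 0.200

ψ = 0.612, x_toluene = 0.292, y_toluene = 0.251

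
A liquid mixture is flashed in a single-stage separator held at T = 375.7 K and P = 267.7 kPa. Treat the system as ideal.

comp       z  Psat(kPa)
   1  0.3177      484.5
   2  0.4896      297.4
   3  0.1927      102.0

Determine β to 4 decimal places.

Raoult's law: Kᵢ = Pᵢˢᵃᵗ/P = Pᵢˢᵃᵗ/267.7.
  K_1 = 484.5/267.7 = 1.809862, K_2 = 297.4/267.7 = 1.110945, K_3 = 102.0/267.7 = 0.381024
Material balance + equilibrium reduce to Σ zᵢ(Kᵢ−1)/(1+β(Kᵢ−1)) = 0.
Check two-phase: ΣzᵢKᵢ = 1.1923 > 1 and Σzᵢ/Kᵢ = 1.1220 > 1, so g(0) = 0.1923 > 0 and g(1) = -0.1220 < 0.
Newton iteration, β⁰ = 0.38:
  β = 0.3800: g = 0.09291, g' = -0.2536 → β = 0.7463
  β = 0.7463: g = -0.01116, g' = -0.3411 → β = 0.7136
  β = 0.7136: g = -0.00026, g' = -0.3257 → β = 0.7128
Converged at β = 0.7128.

β = 0.7128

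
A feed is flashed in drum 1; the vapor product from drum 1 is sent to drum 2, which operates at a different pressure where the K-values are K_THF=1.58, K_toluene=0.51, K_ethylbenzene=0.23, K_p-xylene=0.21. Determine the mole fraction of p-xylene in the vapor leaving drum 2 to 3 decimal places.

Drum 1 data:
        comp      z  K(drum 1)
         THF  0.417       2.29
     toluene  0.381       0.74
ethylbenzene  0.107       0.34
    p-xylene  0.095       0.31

y_p-xylene (drum 2) = 0.012

Drum 1:
Let ψ₁ = V/F and solve Σ zᵢ(Kᵢ−1)/(1+ψ₁(Kᵢ−1)) = 0.
Feasibility: ΣzᵢKᵢ = 1.303, Σzᵢ/Kᵢ = 1.318 — both > 1, two phases present.
Newton iteration, ψ₁⁰ = 0.5:
  ψ₁ = 0.500: g = 0.0077, g' = -0.500 → ψ₁ = 0.515
Converged at ψ₁ = 0.515.
Drum-1 compositions:
  THF: x = 0.250, y = 0.574
  toluene: x = 0.440, y = 0.326
  ethylbenzene: x = 0.162, y = 0.055
  p-xylene: x = 0.147, y = 0.046
Drum-2 feed = drum-1 vapor: z₂ = (0.5736, 0.3256, 0.0551, 0.0457).
Drum 2:
Rachford–Rice: g(ψ₂) = Σ zᵢ(Kᵢ−1)/(1+ψ₂(Kᵢ−1)) = 0.
Feasibility: ΣzᵢKᵢ = 1.095, Σzᵢ/Kᵢ = 1.459 — both > 1, two phases present.
Newton–Raphson from ψ₂ = 0.63:
  ψ₂ = 0.630: g = -0.1414, g' = -0.503 → ψ₂ = 0.349
  ψ₂ = 0.349: g = -0.0237, g' = -0.363 → ψ₂ = 0.284
  ψ₂ = 0.284: g = -0.0005, g' = -0.349 → ψ₂ = 0.282
Converged at ψ₂ = 0.282.
  THF: x = 0.493, y = 0.779
  toluene: x = 0.378, y = 0.193
  ethylbenzene: x = 0.070, y = 0.016
  p-xylene: x = 0.059, y = 0.012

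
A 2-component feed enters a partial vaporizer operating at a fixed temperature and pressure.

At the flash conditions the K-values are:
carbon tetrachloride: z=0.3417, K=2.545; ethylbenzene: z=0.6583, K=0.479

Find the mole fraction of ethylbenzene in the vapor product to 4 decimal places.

Rachford–Rice: g(V/F) = Σ zᵢ(Kᵢ−1)/(1+V/F(Kᵢ−1)) = 0.
Feasibility: ΣzᵢKᵢ = 1.1850, Σzᵢ/Kᵢ = 1.5086 — both > 1, two phases present.
Binary case is linear: z₁(K₁−1)(1+V/F(K₂−1)) + z₂(K₂−1)(1+V/F(K₁−1)) = 0
⇒ V/F = [z₁(K₁−1)+z₂(K₂−1)] / [−(K₁−1)(K₂−1)] = 0.18495/0.80495 = 0.2298
Compositions from xᵢ = zᵢ/(1+V/F(Kᵢ−1)), yᵢ = Kᵢxᵢ:
  carbon tetrachloride: x = 0.2522, y = 0.6418
  ethylbenzene: x = 0.7478, y = 0.3582

y_ethylbenzene = 0.3582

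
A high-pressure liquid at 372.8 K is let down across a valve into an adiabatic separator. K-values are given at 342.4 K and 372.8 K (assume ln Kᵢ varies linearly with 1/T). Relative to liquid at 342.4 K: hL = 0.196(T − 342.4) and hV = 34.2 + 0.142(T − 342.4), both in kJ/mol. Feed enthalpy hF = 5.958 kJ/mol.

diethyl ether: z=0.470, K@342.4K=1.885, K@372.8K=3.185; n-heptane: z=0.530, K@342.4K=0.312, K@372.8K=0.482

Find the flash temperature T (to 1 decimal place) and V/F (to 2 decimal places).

T = 345.2 K, V/F = 0.16

Adiabatic flash: solve Rachford–Rice at each trial T, then check hF = ψ·hV(T) + (1−ψ)·hL(T).
  T = 342.4 K: K = (1.885, 0.312), RR gives ψ = 0.084, H_out = 2.882 kJ/mol
  T = 372.8 K: K = (3.185, 0.482), RR gives ψ = 0.665, H_out = 27.602 kJ/mol
  T = 357.6 K: K = (2.478, 0.391), RR gives ψ = 0.414, H_out = 16.785 kJ/mol
  T = 350.0 K: K = (2.168, 0.350), RR gives ψ = 0.269, H_out = 10.595 kJ/mol
  T = 346.2 K: K = (2.023, 0.331), RR gives ψ = 0.184, H_out = 7.007 kJ/mol
  T = 344.3 K: K = (1.953, 0.321), RR gives ψ = 0.136, H_out = 5.025 kJ/mol
Linear interpolation between T = 344.3 (H_out = 5.025) and T = 346.2 (H_out = 7.007) on hF = 5.958 gives T ≈ 345.2 K, at which ψ = 0.16.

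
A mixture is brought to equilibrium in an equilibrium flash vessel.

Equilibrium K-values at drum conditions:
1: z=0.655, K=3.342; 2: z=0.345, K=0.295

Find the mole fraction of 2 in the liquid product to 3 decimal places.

Material balance + equilibrium reduce to Σ zᵢ(Kᵢ−1)/(1+V/F(Kᵢ−1)) = 0.
g(0) = ΣzᵢKᵢ − 1 = 1.291 and g(1) = 1 − Σzᵢ/Kᵢ = -0.365, so a root lies in (0, 1).
Binary case is linear: z₁(K₁−1)(1+V/F(K₂−1)) + z₂(K₂−1)(1+V/F(K₁−1)) = 0
⇒ V/F = [z₁(K₁−1)+z₂(K₂−1)] / [−(K₁−1)(K₂−1)] = 1.2908/1.6511 = 0.782
Compositions from xᵢ = zᵢ/(1+V/F(Kᵢ−1)), yᵢ = Kᵢxᵢ:
  1: x = 0.231, y = 0.773
  2: x = 0.769, y = 0.227

x_2 = 0.769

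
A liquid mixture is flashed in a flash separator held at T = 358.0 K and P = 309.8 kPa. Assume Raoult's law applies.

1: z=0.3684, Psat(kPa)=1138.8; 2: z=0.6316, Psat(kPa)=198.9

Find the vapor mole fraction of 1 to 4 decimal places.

Raoult's law: Kᵢ = Pᵢˢᵃᵗ/P = Pᵢˢᵃᵗ/309.8.
  K_1 = 1138.8/309.8 = 3.675920, K_2 = 198.9/309.8 = 0.642027
Material balance + equilibrium reduce to Σ zᵢ(Kᵢ−1)/(1+β(Kᵢ−1)) = 0.
g(0) = ΣzᵢKᵢ − 1 = 0.7597 and g(1) = 1 − Σzᵢ/Kᵢ = -0.0840, so a root lies in (0, 1).
Binary case is linear: z₁(K₁−1)(1+β(K₂−1)) + z₂(K₂−1)(1+β(K₁−1)) = 0
⇒ β = [z₁(K₁−1)+z₂(K₂−1)] / [−(K₁−1)(K₂−1)] = 0.75971/0.95791 = 0.7931
Compositions from xᵢ = zᵢ/(1+β(Kᵢ−1)), yᵢ = Kᵢxᵢ:
  1: x = 0.1180, y = 0.4337
  2: x = 0.8820, y = 0.5663

y_1 = 0.4337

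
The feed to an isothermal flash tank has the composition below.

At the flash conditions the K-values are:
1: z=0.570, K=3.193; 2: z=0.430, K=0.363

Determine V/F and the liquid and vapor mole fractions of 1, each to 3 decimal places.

V/F = 0.699, x_1 = 0.225, y_1 = 0.719

Material balance + equilibrium reduce to Σ zᵢ(Kᵢ−1)/(1+V/F(Kᵢ−1)) = 0.
g(0) = ΣzᵢKᵢ − 1 = 0.976 and g(1) = 1 − Σzᵢ/Kᵢ = -0.363, so a root lies in (0, 1).
Newton–Raphson from V/F = 0.5:
  V/F = 0.500: g = 0.1943, g' = -0.999 → V/F = 0.694
  V/F = 0.694: g = 0.0043, g' = -0.992 → V/F = 0.699
Converged at V/F = 0.699.
Compositions from xᵢ = zᵢ/(1+V/F(Kᵢ−1)), yᵢ = Kᵢxᵢ:
  1: x = 0.225, y = 0.719
  2: x = 0.775, y = 0.281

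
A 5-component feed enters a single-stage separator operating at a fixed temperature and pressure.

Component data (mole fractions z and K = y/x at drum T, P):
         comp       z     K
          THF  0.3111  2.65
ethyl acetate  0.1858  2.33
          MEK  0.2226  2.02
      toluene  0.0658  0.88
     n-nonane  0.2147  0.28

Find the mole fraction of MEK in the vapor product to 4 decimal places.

y_MEK = 0.2356

Rachford–Rice: g(V/F) = Σ zᵢ(Kᵢ−1)/(1+V/F(Kᵢ−1)) = 0.
Feasibility: ΣzᵢKᵢ = 1.8250, Σzᵢ/Kᵢ = 1.1489 — both > 1, two phases present.
Iterate (Newton) starting at V/F = 0.44:
  V/F = 0.4400: g = 0.37541, g' = -0.7649 → V/F = 0.9308
  V/F = 0.9308: g = -0.04821, g' = -1.2825 → V/F = 0.8932
  V/F = 0.8932: g = -0.00269, g' = -1.1454 → V/F = 0.8908
Converged at V/F = 0.8908.
Compositions from xᵢ = zᵢ/(1+V/F(Kᵢ−1)), yᵢ = Kᵢxᵢ:
  THF: x = 0.1260, y = 0.3338
  ethyl acetate: x = 0.0850, y = 0.1981
  MEK: x = 0.1166, y = 0.2356
  toluene: x = 0.0737, y = 0.0648
  n-nonane: x = 0.5987, y = 0.1676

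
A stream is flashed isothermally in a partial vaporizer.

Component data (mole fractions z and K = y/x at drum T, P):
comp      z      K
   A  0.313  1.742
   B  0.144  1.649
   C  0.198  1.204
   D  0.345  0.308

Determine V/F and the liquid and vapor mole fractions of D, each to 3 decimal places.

Material balance + equilibrium reduce to Σ zᵢ(Kᵢ−1)/(1+V/F(Kᵢ−1)) = 0.
g(0) = ΣzᵢKᵢ − 1 = 0.127 and g(1) = 1 − Σzᵢ/Kᵢ = -0.552, so a root lies in (0, 1).
Newton iteration, V/F⁰ = 0.5:
  V/F = 0.500: g = -0.0884, g' = -0.519 → V/F = 0.330
  V/F = 0.330: g = -0.0079, g' = -0.437 → V/F = 0.312
Converged at V/F = 0.312.
Compositions from xᵢ = zᵢ/(1+V/F(Kᵢ−1)), yᵢ = Kᵢxᵢ:
  A: x = 0.254, y = 0.443
  B: x = 0.120, y = 0.198
  C: x = 0.186, y = 0.224
  D: x = 0.440, y = 0.135

V/F = 0.312, x_D = 0.440, y_D = 0.135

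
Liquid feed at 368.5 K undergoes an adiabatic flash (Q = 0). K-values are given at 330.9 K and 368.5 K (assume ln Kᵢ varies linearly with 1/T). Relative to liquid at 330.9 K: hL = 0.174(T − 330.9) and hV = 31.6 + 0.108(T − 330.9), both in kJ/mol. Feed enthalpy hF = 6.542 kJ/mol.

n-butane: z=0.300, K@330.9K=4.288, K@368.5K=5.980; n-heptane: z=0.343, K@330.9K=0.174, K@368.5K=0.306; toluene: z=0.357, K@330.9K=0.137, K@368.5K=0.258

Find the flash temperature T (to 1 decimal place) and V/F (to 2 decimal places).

T = 338.2 K, V/F = 0.17

Adiabatic flash: solve Rachford–Rice at each trial T, then check hF = ψ·hV(T) + (1−ψ)·hL(T).
  T = 330.9 K: K = (4.288, 0.174, 0.137), RR gives ψ = 0.142, H_out = 4.492 kJ/mol
  T = 368.5 K: K = (5.980, 0.306, 0.258), RR gives ψ = 0.277, H_out = 14.604 kJ/mol
  T = 349.7 K: K = (5.109, 0.234, 0.191), RR gives ψ = 0.210, H_out = 9.661 kJ/mol
  T = 340.3 K: K = (4.692, 0.203, 0.163), RR gives ψ = 0.177, H_out = 7.126 kJ/mol
  T = 335.6 K: K = (4.488, 0.188, 0.149), RR gives ψ = 0.160, H_out = 5.825 kJ/mol
  T = 338.0 K: K = (4.592, 0.195, 0.156), RR gives ψ = 0.169, H_out = 6.493 kJ/mol
Linear interpolation between T = 338.0 (H_out = 6.493) and T = 340.3 (H_out = 7.126) on hF = 6.542 gives T ≈ 338.2 K, at which ψ = 0.17.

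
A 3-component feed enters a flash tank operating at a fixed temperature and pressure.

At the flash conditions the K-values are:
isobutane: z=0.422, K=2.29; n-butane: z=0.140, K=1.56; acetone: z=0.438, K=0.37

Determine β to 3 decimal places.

β = 0.484

Rachford–Rice: g(β) = Σ zᵢ(Kᵢ−1)/(1+β(Kᵢ−1)) = 0.
g(0) = ΣzᵢKᵢ − 1 = 0.347 and g(1) = 1 − Σzᵢ/Kᵢ = -0.458, so a root lies in (0, 1).
Iterate (Newton) starting at β = 0.36:
  β = 0.360: g = 0.0801, g' = -0.649 → β = 0.483
  β = 0.483: g = 0.0002, g' = -0.653 → β = 0.484
Converged at β = 0.484.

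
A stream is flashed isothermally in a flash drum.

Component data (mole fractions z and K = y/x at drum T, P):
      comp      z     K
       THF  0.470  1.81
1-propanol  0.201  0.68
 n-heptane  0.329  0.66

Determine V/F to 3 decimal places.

Newton–Raphson from V/F = 0.55:
  V/F = 0.550: g = 0.0477, g' = -0.235 → V/F = 0.753
  V/F = 0.753: g = 0.0014, g' = -0.223 → V/F = 0.759
Converged at V/F = 0.759.

V/F = 0.759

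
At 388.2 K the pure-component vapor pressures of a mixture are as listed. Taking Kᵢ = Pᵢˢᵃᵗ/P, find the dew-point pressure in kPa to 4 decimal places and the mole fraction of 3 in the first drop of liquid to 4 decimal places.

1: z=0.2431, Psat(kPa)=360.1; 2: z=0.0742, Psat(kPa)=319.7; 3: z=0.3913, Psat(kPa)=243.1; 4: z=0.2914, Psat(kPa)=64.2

At the dew point ψ → 1, so Σzᵢ/Kᵢ = 1 with Kᵢ = Pᵢˢᵃᵗ/P ⇒ 1/P = Σzᵢ/Pᵢˢᵃᵗ.
1/P = 0.2431/360.1 + 0.0742/319.7 + 0.3913/243.1 + 0.2914/64.2 = 0.0070557 ⇒ P = 141.7284 kPa
xᵢ = zᵢP/Pᵢˢᵃᵗ ⇒ x_3 = 0.3913·141.7284/243.1 = 0.2281

Pdew = 141.7284 kPa, x_3 = 0.2281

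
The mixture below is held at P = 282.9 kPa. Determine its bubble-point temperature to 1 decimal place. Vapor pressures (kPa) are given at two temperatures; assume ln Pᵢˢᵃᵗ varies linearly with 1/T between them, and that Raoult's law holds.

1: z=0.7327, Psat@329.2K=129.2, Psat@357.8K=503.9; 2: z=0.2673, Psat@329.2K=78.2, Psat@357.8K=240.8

Bubble-point temperature: ΣzᵢPᵢˢᵃᵗ(T) = P. Interpolate ln Pᵢˢᵃᵗ = aᵢ + bᵢ/T.
  T = 329.2 K: ΣzᵢPᵢˢᵃᵗ = 115.57 kPa
  T = 357.8 K: ΣzᵢPᵢˢᵃᵗ = 433.57 kPa
  T = 343.5 K: ΣzᵢPᵢˢᵃᵗ = 229.87 kPa
  T = 350.6 K: ΣzᵢPᵢˢᵃᵗ = 316.98 kPa
  T = 347.1 K: ΣzᵢPᵢˢᵃᵗ = 270.98 kPa
  T = 348.9 K: ΣzᵢPᵢˢᵃᵗ = 293.84 kPa
  T = 348.0 K: ΣzᵢPᵢˢᵃᵗ = 282.21 kPa
Interpolating between 348.0 K and 348.9 K gives T ≈ 348.1 K.

T = 348.1 K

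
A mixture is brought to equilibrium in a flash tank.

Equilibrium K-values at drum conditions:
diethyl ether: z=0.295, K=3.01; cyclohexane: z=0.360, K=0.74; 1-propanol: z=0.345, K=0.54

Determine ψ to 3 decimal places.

Iterate (Newton) starting at ψ = 0.66:
  ψ = 0.660: g = -0.0860, g' = -0.406 → ψ = 0.448
  ψ = 0.448: g = 0.0061, g' = -0.477 → ψ = 0.461
Converged at ψ = 0.461.

ψ = 0.461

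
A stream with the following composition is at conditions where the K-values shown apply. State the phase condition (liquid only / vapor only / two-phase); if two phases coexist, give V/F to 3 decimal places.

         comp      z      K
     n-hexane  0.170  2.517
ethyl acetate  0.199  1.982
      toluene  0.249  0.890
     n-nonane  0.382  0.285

ΣzᵢKᵢ = 1.153; Σzᵢ/Kᵢ = 1.788.
Both exceed 1, so a two-phase solution exists.
Material balance + equilibrium reduce to Σ zᵢ(Kᵢ−1)/(1+ψ(Kᵢ−1)) = 0.
Newton–Raphson from ψ = 0.5:
  ψ = 0.500: g = -0.1764, g' = -0.689 → ψ = 0.244
  ψ = 0.244: g = -0.0132, g' = -0.623 → ψ = 0.223
Converged at ψ = 0.223.

two-phase, V/F = 0.223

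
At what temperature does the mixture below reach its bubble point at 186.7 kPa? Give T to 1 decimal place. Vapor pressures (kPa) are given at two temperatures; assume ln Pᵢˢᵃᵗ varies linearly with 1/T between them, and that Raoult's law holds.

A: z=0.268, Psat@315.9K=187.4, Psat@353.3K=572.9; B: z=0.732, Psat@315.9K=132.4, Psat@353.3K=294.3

Bubble-point temperature: ΣzᵢPᵢˢᵃᵗ(T) = P. Interpolate ln Pᵢˢᵃᵗ = aᵢ + bᵢ/T.
  T = 315.9 K: ΣzᵢPᵢˢᵃᵗ = 147.14 kPa
  T = 353.3 K: ΣzᵢPᵢˢᵃᵗ = 368.96 kPa
  T = 334.6 K: ΣzᵢPᵢˢᵃᵗ = 238.35 kPa
  T = 325.2 K: ΣzᵢPᵢˢᵃᵗ = 188.18 kPa
  T = 320.5 K: ΣzᵢPᵢˢᵃᵗ = 166.44 kPa
  T = 322.9 K: ΣzᵢPᵢˢᵃᵗ = 177.28 kPa
Interpolating between 322.9 K and 325.2 K gives T ≈ 324.9 K.

T = 324.9 K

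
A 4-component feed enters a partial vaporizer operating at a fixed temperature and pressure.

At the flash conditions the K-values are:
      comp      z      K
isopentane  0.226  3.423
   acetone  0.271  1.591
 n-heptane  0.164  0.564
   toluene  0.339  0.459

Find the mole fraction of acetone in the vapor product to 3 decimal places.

Let ψ = V/F and solve Σ zᵢ(Kᵢ−1)/(1+ψ(Kᵢ−1)) = 0.
Feasibility: ΣzᵢKᵢ = 1.453, Σzᵢ/Kᵢ = 1.266 — both > 1, two phases present.
Newton iteration, ψ⁰ = 0.35:
  ψ = 0.350: g = 0.1184, g' = -0.648 → ψ = 0.533
  ψ = 0.533: g = 0.0100, g' = -0.556 → ψ = 0.551
Converged at ψ = 0.551.
Compositions from xᵢ = zᵢ/(1+ψ(Kᵢ−1)), yᵢ = Kᵢxᵢ:
  isopentane: x = 0.097, y = 0.331
  acetone: x = 0.204, y = 0.325
  n-heptane: x = 0.216, y = 0.122
  toluene: x = 0.483, y = 0.222

y_acetone = 0.325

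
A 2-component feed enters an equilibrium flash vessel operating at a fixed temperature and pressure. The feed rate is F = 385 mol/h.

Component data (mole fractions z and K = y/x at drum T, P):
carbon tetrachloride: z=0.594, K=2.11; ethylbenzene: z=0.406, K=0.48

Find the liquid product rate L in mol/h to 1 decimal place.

L = 86.0 mol/h

Binary case is linear: z₁(K₁−1)(1+ψ(K₂−1)) + z₂(K₂−1)(1+ψ(K₁−1)) = 0
⇒ ψ = [z₁(K₁−1)+z₂(K₂−1)] / [−(K₁−1)(K₂−1)] = 0.4482/0.5772 = 0.777
Then V = ψ·F = 0.7765·385 = 299.0 mol/h and L = F − V = 86.0 mol/h.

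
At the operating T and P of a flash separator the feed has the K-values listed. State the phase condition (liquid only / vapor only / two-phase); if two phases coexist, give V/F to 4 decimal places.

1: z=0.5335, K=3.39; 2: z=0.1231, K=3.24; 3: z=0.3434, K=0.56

vapor only

ΣzᵢKᵢ = 2.3997; Σzᵢ/Kᵢ = 0.8086.
Since Σzᵢ/Kᵢ < 1 the mixture is above its dew point — single vapor phase.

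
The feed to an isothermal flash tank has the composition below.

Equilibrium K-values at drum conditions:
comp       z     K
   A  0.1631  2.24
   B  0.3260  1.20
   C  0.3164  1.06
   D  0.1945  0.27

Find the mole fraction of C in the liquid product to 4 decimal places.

Let ψ = V/F and solve Σ zᵢ(Kᵢ−1)/(1+ψ(Kᵢ−1)) = 0.
Feasibility: ΣzᵢKᵢ = 1.1444, Σzᵢ/Kᵢ = 1.3633 — both > 1, two phases present.
Newton iteration, ψ⁰ = 0.5:
  ψ = 0.5000: g = -0.02105, g' = -0.3645 → ψ = 0.4422
  ψ = 0.4422: g = -0.00066, g' = -0.3427 → ψ = 0.4403
Converged at ψ = 0.4403.
Compositions from xᵢ = zᵢ/(1+ψ(Kᵢ−1)), yᵢ = Kᵢxᵢ:
  A: x = 0.1055, y = 0.2363
  B: x = 0.2996, y = 0.3595
  C: x = 0.3083, y = 0.3268
  D: x = 0.2866, y = 0.0774

x_C = 0.3083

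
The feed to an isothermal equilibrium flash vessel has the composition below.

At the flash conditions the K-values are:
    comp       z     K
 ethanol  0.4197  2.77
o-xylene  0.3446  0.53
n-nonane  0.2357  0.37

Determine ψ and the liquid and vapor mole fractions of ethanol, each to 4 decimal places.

Material balance + equilibrium reduce to Σ zᵢ(Kᵢ−1)/(1+ψ(Kᵢ−1)) = 0.
Check two-phase: ΣzᵢKᵢ = 1.4324 > 1 and Σzᵢ/Kᵢ = 1.4387 > 1, so g(0) = 0.4324 > 0 and g(1) = -0.4387 < 0.
Newton iteration, ψ⁰ = 0.5:
  ψ = 0.5000: g = -0.03440, g' = -0.6995 → ψ = 0.4508
  ψ = 0.4508: g = 0.00027, g' = -0.7118 → ψ = 0.4512
Converged at ψ = 0.4512.
Compositions from xᵢ = zᵢ/(1+ψ(Kᵢ−1)), yᵢ = Kᵢxᵢ:
  ethanol: x = 0.2333, y = 0.6464
  o-xylene: x = 0.4373, y = 0.2318
  n-nonane: x = 0.3293, y = 0.1218

ψ = 0.4512, x_ethanol = 0.2333, y_ethanol = 0.6464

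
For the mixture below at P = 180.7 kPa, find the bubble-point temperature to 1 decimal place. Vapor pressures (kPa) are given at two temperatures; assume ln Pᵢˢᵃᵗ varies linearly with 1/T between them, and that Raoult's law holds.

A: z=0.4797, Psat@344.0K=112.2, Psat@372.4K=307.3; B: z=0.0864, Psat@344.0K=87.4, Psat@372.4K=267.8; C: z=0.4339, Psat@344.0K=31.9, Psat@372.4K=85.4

T = 368.2 K

Bubble-point temperature: ΣzᵢPᵢˢᵃᵗ(T) = P. Interpolate ln Pᵢˢᵃᵗ = aᵢ + bᵢ/T.
  T = 344.0 K: ΣzᵢPᵢˢᵃᵗ = 75.22 kPa
  T = 372.4 K: ΣzᵢPᵢˢᵃᵗ = 207.60 kPa
  T = 358.2 K: ΣzᵢPᵢˢᵃᵗ = 127.48 kPa
  T = 365.3 K: ΣzᵢPᵢˢᵃᵗ = 163.45 kPa
  T = 368.9 K: ΣzᵢPᵢˢᵃᵗ = 184.73 kPa
  T = 367.1 K: ΣzᵢPᵢˢᵃᵗ = 173.81 kPa
Interpolating between 367.1 K and 368.9 K gives T ≈ 368.2 K.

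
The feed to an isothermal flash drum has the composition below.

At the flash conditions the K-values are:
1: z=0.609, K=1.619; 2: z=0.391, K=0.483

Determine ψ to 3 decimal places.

Material balance + equilibrium reduce to Σ zᵢ(Kᵢ−1)/(1+ψ(Kᵢ−1)) = 0.
Feasibility: ΣzᵢKᵢ = 1.175, Σzᵢ/Kᵢ = 1.186 — both > 1, two phases present.
Binary case is linear: z₁(K₁−1)(1+ψ(K₂−1)) + z₂(K₂−1)(1+ψ(K₁−1)) = 0
⇒ ψ = [z₁(K₁−1)+z₂(K₂−1)] / [−(K₁−1)(K₂−1)] = 0.1748/0.3200 = 0.546

ψ = 0.546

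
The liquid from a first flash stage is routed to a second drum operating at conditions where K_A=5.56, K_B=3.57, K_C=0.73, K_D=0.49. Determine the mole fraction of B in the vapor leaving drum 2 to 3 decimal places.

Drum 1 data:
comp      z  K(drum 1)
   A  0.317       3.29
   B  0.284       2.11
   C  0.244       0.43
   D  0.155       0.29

Drum 1:
Material balance + equilibrium reduce to Σ zᵢ(Kᵢ−1)/(1+ψ₁(Kᵢ−1)) = 0.
g(0) = ΣzᵢKᵢ − 1 = 0.792 and g(1) = 1 − Σzᵢ/Kᵢ = -0.333, so a root lies in (0, 1).
Newton iteration, ψ₁⁰ = 0.55:
  ψ₁ = 0.550: g = 0.1339, g' = -0.839 → ψ₁ = 0.710
  ψ₁ = 0.710: g = -0.0024, g' = -0.892 → ψ₁ = 0.707
Converged at ψ₁ = 0.707.
Drum-1 compositions:
  A: x = 0.121, y = 0.398
  B: x = 0.159, y = 0.336
  C: x = 0.409, y = 0.176
  D: x = 0.311, y = 0.090
Drum-2 feed = drum-1 liquid: z₂ = (0.1211, 0.1591, 0.4086, 0.3112).
Drum 2:
Iterate (Newton) starting at ψ₂ = 0.59:
  ψ₂ = 0.590: g = -0.0461, g' = -0.559 → ψ₂ = 0.507
  ψ₂ = 0.507: g = 0.0021, g' = -0.615 → ψ₂ = 0.511
Converged at ψ₂ = 0.511.
  A: x = 0.036, y = 0.202
  B: x = 0.069, y = 0.246
  C: x = 0.474, y = 0.346
  D: x = 0.421, y = 0.206

y_B (drum 2) = 0.246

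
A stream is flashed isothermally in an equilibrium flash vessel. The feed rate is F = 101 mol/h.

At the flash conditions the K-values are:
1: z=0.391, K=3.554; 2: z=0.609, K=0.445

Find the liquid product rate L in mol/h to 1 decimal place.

L = 53.9 mol/h

Material balance + equilibrium reduce to Σ zᵢ(Kᵢ−1)/(1+β(Kᵢ−1)) = 0.
Check two-phase: ΣzᵢKᵢ = 1.661 > 1 and Σzᵢ/Kᵢ = 1.479 > 1, so g(0) = 0.661 > 0 and g(1) = -0.479 < 0.
Binary case is linear: z₁(K₁−1)(1+β(K₂−1)) + z₂(K₂−1)(1+β(K₁−1)) = 0
⇒ β = [z₁(K₁−1)+z₂(K₂−1)] / [−(K₁−1)(K₂−1)] = 0.6606/1.4175 = 0.466
Then V = β·F = 0.4661·101 = 47.1 mol/h and L = F − V = 53.9 mol/h.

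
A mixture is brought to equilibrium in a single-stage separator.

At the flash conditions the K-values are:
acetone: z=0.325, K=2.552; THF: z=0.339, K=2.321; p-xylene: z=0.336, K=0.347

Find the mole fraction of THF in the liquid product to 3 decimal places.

Let ψ = V/F and solve Σ zᵢ(Kᵢ−1)/(1+ψ(Kᵢ−1)) = 0.
g(0) = ΣzᵢKᵢ − 1 = 0.733 and g(1) = 1 − Σzᵢ/Kᵢ = -0.242, so a root lies in (0, 1).
Iterate (Newton) starting at ψ = 0.5:
  ψ = 0.500: g = 0.2279, g' = -0.779 → ψ = 0.793
  ψ = 0.793: g = -0.0100, g' = -0.914 → ψ = 0.782
Converged at ψ = 0.782.
Compositions from xᵢ = zᵢ/(1+ψ(Kᵢ−1)), yᵢ = Kᵢxᵢ:
  acetone: x = 0.147, y = 0.375
  THF: x = 0.167, y = 0.387
  p-xylene: x = 0.686, y = 0.238

x_THF = 0.167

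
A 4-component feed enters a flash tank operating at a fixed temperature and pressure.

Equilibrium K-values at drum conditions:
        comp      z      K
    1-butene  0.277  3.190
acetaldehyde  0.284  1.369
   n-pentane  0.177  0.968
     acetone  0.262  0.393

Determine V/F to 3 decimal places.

Rachford–Rice: g(V/F) = Σ zᵢ(Kᵢ−1)/(1+V/F(Kᵢ−1)) = 0.
g(0) = ΣzᵢKᵢ − 1 = 0.547 and g(1) = 1 − Σzᵢ/Kᵢ = -0.144, so a root lies in (0, 1).
Newton–Raphson from V/F = 0.5:
  V/F = 0.500: g = 0.1439, g' = -0.529 → V/F = 0.772
  V/F = 0.772: g = 0.0020, g' = -0.549 → V/F = 0.776
Converged at V/F = 0.776.

V/F = 0.776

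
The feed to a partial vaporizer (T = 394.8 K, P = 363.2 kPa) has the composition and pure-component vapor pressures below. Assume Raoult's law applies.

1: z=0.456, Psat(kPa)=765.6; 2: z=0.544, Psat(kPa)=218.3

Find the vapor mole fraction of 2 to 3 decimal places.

Raoult's law: Kᵢ = Pᵢˢᵃᵗ/P = Pᵢˢᵃᵗ/363.2.
  K_1 = 765.6/363.2 = 2.10793, K_2 = 218.3/363.2 = 0.60105
Rachford–Rice: g(V/F) = Σ zᵢ(Kᵢ−1)/(1+V/F(Kᵢ−1)) = 0.
Feasibility: ΣzᵢKᵢ = 1.288, Σzᵢ/Kᵢ = 1.121 — both > 1, two phases present.
Newton–Raphson from V/F = 0.48:
  V/F = 0.480: g = 0.0614, g' = -0.371 → V/F = 0.645
  V/F = 0.645: g = 0.0023, g' = -0.347 → V/F = 0.652
Converged at V/F = 0.652.
Compositions from xᵢ = zᵢ/(1+V/F(Kᵢ−1)), yᵢ = Kᵢxᵢ:
  1: x = 0.265, y = 0.558
  2: x = 0.735, y = 0.442

y_2 = 0.442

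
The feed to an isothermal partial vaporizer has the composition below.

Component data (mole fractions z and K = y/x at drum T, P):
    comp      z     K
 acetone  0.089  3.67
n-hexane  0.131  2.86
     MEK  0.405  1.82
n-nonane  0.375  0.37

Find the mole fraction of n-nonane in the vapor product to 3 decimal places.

y_n-nonane = 0.240

Iterate (Newton) starting at V/F = 0.38:
  V/F = 0.380: g = 0.2033, g' = -0.727 → V/F = 0.659
  V/F = 0.659: g = 0.0069, g' = -0.725 → V/F = 0.669
Converged at V/F = 0.669.
Compositions from xᵢ = zᵢ/(1+V/F(Kᵢ−1)), yᵢ = Kᵢxᵢ:
  acetone: x = 0.032, y = 0.117
  n-hexane: x = 0.058, y = 0.167
  MEK: x = 0.262, y = 0.476
  n-nonane: x = 0.648, y = 0.240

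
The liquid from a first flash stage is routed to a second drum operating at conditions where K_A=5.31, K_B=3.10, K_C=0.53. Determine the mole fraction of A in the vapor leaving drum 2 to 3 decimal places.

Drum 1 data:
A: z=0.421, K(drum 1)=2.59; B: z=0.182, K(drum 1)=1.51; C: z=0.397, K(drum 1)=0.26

y_A (drum 2) = 0.342

Drum 1:
Rachford–Rice: g(ψ₁) = Σ zᵢ(Kᵢ−1)/(1+ψ₁(Kᵢ−1)) = 0.
Feasibility: ΣzᵢKᵢ = 1.468, Σzᵢ/Kᵢ = 1.810 — both > 1, two phases present.
Iterate (Newton) starting at ψ₁ = 0.5:
  ψ₁ = 0.500: g = -0.0194, g' = -0.908 → ψ₁ = 0.479
  ψ₁ = 0.479: g = -0.0001, g' = -0.895 → ψ₁ = 0.478
Converged at ψ₁ = 0.478.
Drum-1 compositions:
  A: x = 0.239, y = 0.619
  B: x = 0.146, y = 0.221
  C: x = 0.615, y = 0.160
Drum-2 feed = drum-1 liquid: z₂ = (0.2391, 0.1463, 0.6146).
Drum 2:
Let ψ₂ = V/F and solve Σ zᵢ(Kᵢ−1)/(1+ψ₂(Kᵢ−1)) = 0.
Feasibility: ΣzᵢKᵢ = 2.049, Σzᵢ/Kᵢ = 1.252 — both > 1, two phases present.
Iterate (Newton) starting at ψ₂ = 0.5:
  ψ₂ = 0.500: g = 0.0989, g' = -0.832 → ψ₂ = 0.619
  ψ₂ = 0.619: g = 0.0072, g' = -0.722 → ψ₂ = 0.629
Converged at ψ₂ = 0.629.
  A: x = 0.064, y = 0.342
  B: x = 0.063, y = 0.195
  C: x = 0.873, y = 0.462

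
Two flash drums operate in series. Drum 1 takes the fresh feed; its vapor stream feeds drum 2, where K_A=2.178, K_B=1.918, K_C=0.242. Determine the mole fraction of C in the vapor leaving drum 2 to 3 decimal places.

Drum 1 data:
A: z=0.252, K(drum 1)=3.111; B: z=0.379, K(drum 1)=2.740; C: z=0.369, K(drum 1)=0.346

y_C (drum 2) = 0.139

Drum 1:
Newton–Raphson from ψ₁ = 0.5:
  ψ₁ = 0.500: g = 0.2529, g' = -0.942 → ψ₁ = 0.768
Converged at ψ₁ = 0.768.
Drum-1 compositions:
  A: x = 0.096, y = 0.299
  B: x = 0.162, y = 0.444
  C: x = 0.742, y = 0.257
Drum-2 feed = drum-1 vapor: z₂ = (0.2990, 0.4444, 0.2566).
Drum 2:
Material balance + equilibrium reduce to Σ zᵢ(Kᵢ−1)/(1+ψ₂(Kᵢ−1)) = 0.
g(0) = ΣzᵢKᵢ − 1 = 0.566 and g(1) = 1 − Σzᵢ/Kᵢ = -0.429, so a root lies in (0, 1).
Newton iteration, ψ₂⁰ = 0.5:
  ψ₂ = 0.500: g = 0.1880, g' = -0.723 → ψ₂ = 0.760
  ψ₂ = 0.760: g = -0.0329, g' = -1.066 → ψ₂ = 0.729
  ψ₂ = 0.729: g = -0.0012, g' = -0.992 → ψ₂ = 0.728
Converged at ψ₂ = 0.728.
  A: x = 0.161, y = 0.351
  B: x = 0.266, y = 0.511
  C: x = 0.573, y = 0.139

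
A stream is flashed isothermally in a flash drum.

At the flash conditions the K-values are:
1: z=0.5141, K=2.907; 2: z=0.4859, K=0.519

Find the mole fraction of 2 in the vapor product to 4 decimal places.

y_2 = 0.4145

Let β = V/F and solve Σ zᵢ(Kᵢ−1)/(1+β(Kᵢ−1)) = 0.
g(0) = ΣzᵢKᵢ − 1 = 0.7467 and g(1) = 1 − Σzᵢ/Kᵢ = -0.1131, so a root lies in (0, 1).
Iterate (Newton) starting at β = 0.5:
  β = 0.5000: g = 0.19414, g' = -0.6848 → β = 0.7835
  β = 0.7835: g = 0.01802, g' = -0.5901 → β = 0.8140
Converged at β = 0.8140.
Compositions from xᵢ = zᵢ/(1+β(Kᵢ−1)), yᵢ = Kᵢxᵢ:
  1: x = 0.2014, y = 0.5855
  2: x = 0.7986, y = 0.4145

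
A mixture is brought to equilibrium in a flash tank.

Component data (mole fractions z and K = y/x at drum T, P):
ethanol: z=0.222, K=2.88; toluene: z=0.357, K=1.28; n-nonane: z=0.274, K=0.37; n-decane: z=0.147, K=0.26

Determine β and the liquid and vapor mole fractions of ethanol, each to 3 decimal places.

Iterate (Newton) starting at β = 0.5:
  β = 0.500: g = -0.1218, g' = -0.665 → β = 0.317
  β = 0.317: g = -0.0043, g' = -0.639 → β = 0.310
Converged at β = 0.310.
Compositions from xᵢ = zᵢ/(1+β(Kᵢ−1)), yᵢ = Kᵢxᵢ:
  ethanol: x = 0.140, y = 0.404
  toluene: x = 0.328, y = 0.420
  n-nonane: x = 0.340, y = 0.126
  n-decane: x = 0.191, y = 0.050

β = 0.310, x_ethanol = 0.140, y_ethanol = 0.404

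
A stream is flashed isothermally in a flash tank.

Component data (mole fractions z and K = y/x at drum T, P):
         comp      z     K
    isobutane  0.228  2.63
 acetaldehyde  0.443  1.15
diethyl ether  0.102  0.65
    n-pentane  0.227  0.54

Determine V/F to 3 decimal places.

V/F = 0.822

Material balance + equilibrium reduce to Σ zᵢ(Kᵢ−1)/(1+V/F(Kᵢ−1)) = 0.
Feasibility: ΣzᵢKᵢ = 1.298, Σzᵢ/Kᵢ = 1.049 — both > 1, two phases present.
Newton iteration, V/F⁰ = 0.41:
  V/F = 0.410: g = 0.1150, g' = -0.316 → V/F = 0.773
  V/F = 0.773: g = 0.0129, g' = -0.266 → V/F = 0.822
Converged at V/F = 0.822.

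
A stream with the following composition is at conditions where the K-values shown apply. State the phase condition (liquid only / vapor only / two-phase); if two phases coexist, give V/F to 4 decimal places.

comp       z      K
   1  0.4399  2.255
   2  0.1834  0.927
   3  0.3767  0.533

two-phase, V/F = 0.7486

ΣzᵢKᵢ = 1.3628; Σzᵢ/Kᵢ = 1.0997.
Both exceed 1, so a two-phase solution exists.
Material balance + equilibrium reduce to Σ zᵢ(Kᵢ−1)/(1+ψ(Kᵢ−1)) = 0.
Newton–Raphson from ψ = 0.5:
  ψ = 0.5000: g = 0.09581, g' = -0.4025 → ψ = 0.7381
  ψ = 0.7381: g = 0.00401, g' = -0.3791 → ψ = 0.7486
Converged at ψ = 0.7486.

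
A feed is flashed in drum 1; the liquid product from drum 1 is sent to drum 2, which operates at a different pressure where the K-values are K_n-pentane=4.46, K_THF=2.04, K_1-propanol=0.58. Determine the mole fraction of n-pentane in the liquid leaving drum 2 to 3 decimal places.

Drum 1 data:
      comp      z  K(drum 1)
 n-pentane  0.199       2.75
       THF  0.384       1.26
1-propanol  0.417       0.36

Drum 1:
Rachford–Rice: g(ψ₁) = Σ zᵢ(Kᵢ−1)/(1+ψ₁(Kᵢ−1)) = 0.
Check two-phase: ΣzᵢKᵢ = 1.181 > 1 and Σzᵢ/Kᵢ = 1.535 > 1, so g(0) = 0.181 > 0 and g(1) = -0.535 < 0.
Newton–Raphson from ψ₁ = 0.5:
  ψ₁ = 0.500: g = -0.1184, g' = -0.563 → ψ₁ = 0.290
  ψ₁ = 0.290: g = -0.0037, g' = -0.548 → ψ₁ = 0.283
Converged at ψ₁ = 0.283.
Drum-1 compositions:
  n-pentane: x = 0.133, y = 0.366
  THF: x = 0.358, y = 0.451
  1-propanol: x = 0.509, y = 0.183
Drum-2 feed = drum-1 liquid: z₂ = (0.1331, 0.3577, 0.5092).
Drum 2:
Let ψ₂ = V/F and solve Σ zᵢ(Kᵢ−1)/(1+ψ₂(Kᵢ−1)) = 0.
g(0) = ΣzᵢKᵢ − 1 = 0.619 and g(1) = 1 − Σzᵢ/Kᵢ = -0.083, so a root lies in (0, 1).
Iterate (Newton) starting at ψ₂ = 0.69:
  ψ₂ = 0.690: g = 0.0514, g' = -0.448 → ψ₂ = 0.805
  ψ₂ = 0.805: g = 0.0012, g' = -0.431 → ψ₂ = 0.807
Converged at ψ₂ = 0.807.
  n-pentane: x = 0.035, y = 0.156
  THF: x = 0.194, y = 0.397
  1-propanol: x = 0.770, y = 0.447

x_n-pentane (drum 2) = 0.035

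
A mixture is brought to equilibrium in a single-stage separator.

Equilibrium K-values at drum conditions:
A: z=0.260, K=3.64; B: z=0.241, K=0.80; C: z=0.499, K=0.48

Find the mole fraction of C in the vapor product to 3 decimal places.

y_C = 0.290

Material balance + equilibrium reduce to Σ zᵢ(Kᵢ−1)/(1+V/F(Kᵢ−1)) = 0.
g(0) = ΣzᵢKᵢ − 1 = 0.379 and g(1) = 1 − Σzᵢ/Kᵢ = -0.412, so a root lies in (0, 1).
Newton–Raphson from V/F = 0.5:
  V/F = 0.500: g = -0.1083, g' = -0.595 → V/F = 0.318
  V/F = 0.318: g = 0.0108, g' = -0.740 → V/F = 0.333
Converged at V/F = 0.333.
Compositions from xᵢ = zᵢ/(1+V/F(Kᵢ−1)), yᵢ = Kᵢxᵢ:
  A: x = 0.138, y = 0.504
  B: x = 0.258, y = 0.207
  C: x = 0.603, y = 0.290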